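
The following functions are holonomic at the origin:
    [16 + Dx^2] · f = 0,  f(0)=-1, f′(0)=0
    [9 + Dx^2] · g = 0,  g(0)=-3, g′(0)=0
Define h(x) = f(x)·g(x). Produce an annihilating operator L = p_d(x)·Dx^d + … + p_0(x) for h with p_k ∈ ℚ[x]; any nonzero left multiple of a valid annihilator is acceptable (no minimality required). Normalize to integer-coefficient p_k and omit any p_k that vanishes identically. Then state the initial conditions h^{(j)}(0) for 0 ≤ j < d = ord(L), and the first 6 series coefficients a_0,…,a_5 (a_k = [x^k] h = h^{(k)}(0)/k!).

f: a_k = -1, 0, 8, 0, -32/3, 0, …
g: a_k = -3, 0, 27/2, 0, -81/8, 0, …
Product ⇒ symmetric product L₀, ord ≤ 4.
L = 49 + 50·Dx^2 + Dx^4  (order 4).
h: a_k = 3, 0, -75/2, 0, 1201/8, 0, …
ICs: h(0) = 3, h′(0) = 0, h′′(0) = -75, h′′′(0) = 0.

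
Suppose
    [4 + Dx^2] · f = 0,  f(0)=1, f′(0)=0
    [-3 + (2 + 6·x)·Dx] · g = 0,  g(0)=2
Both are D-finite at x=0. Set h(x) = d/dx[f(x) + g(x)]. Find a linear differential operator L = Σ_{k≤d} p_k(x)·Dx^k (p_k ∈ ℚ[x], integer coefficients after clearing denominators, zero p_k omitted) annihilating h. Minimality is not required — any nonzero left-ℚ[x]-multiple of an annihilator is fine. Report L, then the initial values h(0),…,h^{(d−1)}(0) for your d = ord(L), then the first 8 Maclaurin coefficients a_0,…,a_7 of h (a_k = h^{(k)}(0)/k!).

f: a_k = 1, 0, -2, 0, 2/3, 0, -4/45, 0, …
g: a_k = 2, 3, -9/4, 27/8, -405/64, 1701/128, -15309/512, 72171/1024, …
Weyl lclm of L_f,L_g ⇒ L₀ (ord ≤ 3).
h₀' ⇒ L via d/dx closure of L₀.
L = (-1812 - 1152·x - 1728·x^2) + (-344 - 1800·x - 3456·x^2 - 3456·x^3)·Dx + (-453 - 288·x - 432·x^2)·Dx^2 + (-86 - 450·x - 864·x^2 - 864·x^3)·Dx^3  (order 3).
h: a_k = 3, -17/2, 81/8, -1087/48, 8505/128, -690953/3840, 505197/1024, -886587967/645120, …
ICs: h(0) = 3, h′(0) = -17/2, h′′(0) = 81/4.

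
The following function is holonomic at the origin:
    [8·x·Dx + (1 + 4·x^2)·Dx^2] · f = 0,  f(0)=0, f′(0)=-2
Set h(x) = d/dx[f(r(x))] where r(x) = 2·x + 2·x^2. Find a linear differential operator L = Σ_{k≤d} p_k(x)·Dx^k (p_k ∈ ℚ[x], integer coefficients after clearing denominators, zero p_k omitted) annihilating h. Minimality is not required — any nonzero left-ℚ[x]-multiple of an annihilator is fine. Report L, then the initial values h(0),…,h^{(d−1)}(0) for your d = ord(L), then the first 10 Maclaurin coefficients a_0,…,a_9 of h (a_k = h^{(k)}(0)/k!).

L = (-2 + 32·x + 128·x^2 + 192·x^3 + 96·x^4) + (1 + 2·x + 16·x^2 + 64·x^3 + 80·x^4 + 32·x^5)·Dx  (order 1).
h: a_k = -4, -8, 64, 256, -704, -6016, 2048, 114688, 171008, -1804288, …
ICs: h(0) = -4.

f: a_k = 0, -2, 0, 8/3, 0, -32/5, 0, 128/7, 0, -512/9, …
Substitute x→r, Dx→(1/r')Dx; clear ⇒ L₀.
h=h₀': d/dx-closure on L₀ ⇒ L.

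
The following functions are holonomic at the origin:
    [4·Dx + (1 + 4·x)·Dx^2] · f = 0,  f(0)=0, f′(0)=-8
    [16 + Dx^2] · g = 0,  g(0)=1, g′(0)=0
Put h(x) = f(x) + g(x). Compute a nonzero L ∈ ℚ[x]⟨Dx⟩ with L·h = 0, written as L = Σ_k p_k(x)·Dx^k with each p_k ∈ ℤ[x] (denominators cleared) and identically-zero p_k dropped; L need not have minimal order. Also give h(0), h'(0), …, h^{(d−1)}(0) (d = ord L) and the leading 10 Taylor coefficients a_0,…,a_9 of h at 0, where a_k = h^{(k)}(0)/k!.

L = (448 + 512·x + 1024·x^2)·Dx + (48 + 320·x + 768·x^2 + 1024·x^3)·Dx^2 + (28 + 32·x + 64·x^2)·Dx^3 + (3 + 20·x + 48·x^2 + 64·x^3)·Dx^4  (order 4).
h: a_k = 1, -8, 8, -128/3, 416/3, -2048/5, 61184/45, -32768/7, 5161472/315, -524288/9, …
ICs: h(0) = 1, h′(0) = -8, h′′(0) = 16, h′′′(0) = -256.

f: a_k = 0, -8, 16, -128/3, 128, -2048/5, 4096/3, -32768/7, 16384, -524288/9, …
g: a_k = 1, 0, -8, 0, 32/3, 0, -256/45, 0, 512/315, 0, …
f+g: L₀ = lclm(L_f,L_g), ord ≤ 2+2.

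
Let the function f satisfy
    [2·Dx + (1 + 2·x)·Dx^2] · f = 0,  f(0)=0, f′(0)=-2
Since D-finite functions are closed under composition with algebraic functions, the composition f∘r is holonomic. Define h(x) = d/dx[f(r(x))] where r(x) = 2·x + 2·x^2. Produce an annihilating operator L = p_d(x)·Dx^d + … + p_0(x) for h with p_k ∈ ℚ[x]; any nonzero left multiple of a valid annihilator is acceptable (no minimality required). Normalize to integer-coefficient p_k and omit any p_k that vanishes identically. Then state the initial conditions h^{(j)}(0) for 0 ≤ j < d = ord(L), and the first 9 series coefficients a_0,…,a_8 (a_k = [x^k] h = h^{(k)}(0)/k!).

L = 2 + (1 + 2·x)·Dx  (order 1).
h: a_k = -4, 8, -16, 32, -64, 128, -256, 512, -1024, …
ICs: h(0) = -4.

f: a_k = 0, -2, 2, -8/3, 4, -32/5, 32/3, -128/7, 32, …
f∘r: x↦r, Dx↦Dx/r' in L_f ⇒ L₀.
Differentiate: ansatz ord ≤ ord L₀ ⇒ L.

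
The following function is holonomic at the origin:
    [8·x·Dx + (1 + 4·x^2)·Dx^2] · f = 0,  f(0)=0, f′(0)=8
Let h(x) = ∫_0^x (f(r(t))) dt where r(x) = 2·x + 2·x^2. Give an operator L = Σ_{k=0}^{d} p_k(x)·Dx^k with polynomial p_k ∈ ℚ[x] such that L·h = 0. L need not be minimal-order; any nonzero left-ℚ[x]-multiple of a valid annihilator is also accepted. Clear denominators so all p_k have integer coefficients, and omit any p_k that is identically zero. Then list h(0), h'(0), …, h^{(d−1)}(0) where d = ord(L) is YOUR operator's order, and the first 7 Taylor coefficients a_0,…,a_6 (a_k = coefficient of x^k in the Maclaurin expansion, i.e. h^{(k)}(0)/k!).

f: a_k = 0, 8, 0, -32/3, 0, 128/5, 0, …
f∘r: x↦r, Dx↦Dx/r' in L_f ⇒ L₀.
h=∫h₀ ⇒ L = L₀·Dx.
L = (-2 + 32·x + 128·x^2 + 192·x^3 + 96·x^4)·Dx^2 + (1 + 2·x + 16·x^2 + 64·x^3 + 80·x^4 + 32·x^5)·Dx^3  (order 3).
h: a_k = 0, 0, 8, 16/3, -64/3, -256/5, 1408/15, …
ICs: h(0) = 0, h′(0) = 0, h′′(0) = 16.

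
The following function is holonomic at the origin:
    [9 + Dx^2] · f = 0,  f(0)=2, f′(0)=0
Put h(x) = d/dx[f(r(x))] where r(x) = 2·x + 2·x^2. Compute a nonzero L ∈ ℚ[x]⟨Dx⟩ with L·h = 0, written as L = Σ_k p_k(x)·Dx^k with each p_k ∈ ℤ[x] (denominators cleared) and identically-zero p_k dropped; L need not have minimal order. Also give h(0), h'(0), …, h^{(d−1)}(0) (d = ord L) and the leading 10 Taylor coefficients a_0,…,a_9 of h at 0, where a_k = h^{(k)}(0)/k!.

L = (48 + 288·x + 864·x^2 + 1152·x^3 + 576·x^4) + (-6 - 12·x)·Dx + (1 + 4·x + 4·x^2)·Dx^2  (order 2).
h: a_k = 0, -72, -216, 288, 2160, 15552/5, -12096/5, -490752/35, -606528/35, 124416/35, …
ICs: h(0) = 0, h′(0) = -72.

f: a_k = 2, 0, -9, 0, 27/4, 0, -81/40, 0, 729/2240, 0, …
h₀=f(r): pull back L_f along r ⇒ L₀.
Differentiate: ansatz ord ≤ ord L₀ ⇒ L.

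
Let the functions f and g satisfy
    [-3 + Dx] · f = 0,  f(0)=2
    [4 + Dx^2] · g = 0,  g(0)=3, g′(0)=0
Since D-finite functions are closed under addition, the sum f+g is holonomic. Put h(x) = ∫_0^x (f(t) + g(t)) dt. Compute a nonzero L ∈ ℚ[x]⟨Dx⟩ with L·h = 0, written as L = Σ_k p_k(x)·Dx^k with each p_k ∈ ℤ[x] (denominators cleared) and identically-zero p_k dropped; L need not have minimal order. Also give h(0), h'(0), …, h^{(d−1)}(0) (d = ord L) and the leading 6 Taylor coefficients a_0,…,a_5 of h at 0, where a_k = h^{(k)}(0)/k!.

f: a_k = 2, 6, 9, 9, 27/4, 81/20, …
g: a_k = 3, 0, -6, 0, 2, 0, …
h₀=f+g: left-lcm gives L₀, ord ≤ 3.
∫: right-multiply L₀ by Dx.
L = -12·Dx + 4·Dx^2 - 3·Dx^3 + Dx^4  (order 4).
h: a_k = 0, 5, 3, 1, 9/4, 7/4, …
ICs: h(0) = 0, h′(0) = 5, h′′(0) = 6, h′′′(0) = 6.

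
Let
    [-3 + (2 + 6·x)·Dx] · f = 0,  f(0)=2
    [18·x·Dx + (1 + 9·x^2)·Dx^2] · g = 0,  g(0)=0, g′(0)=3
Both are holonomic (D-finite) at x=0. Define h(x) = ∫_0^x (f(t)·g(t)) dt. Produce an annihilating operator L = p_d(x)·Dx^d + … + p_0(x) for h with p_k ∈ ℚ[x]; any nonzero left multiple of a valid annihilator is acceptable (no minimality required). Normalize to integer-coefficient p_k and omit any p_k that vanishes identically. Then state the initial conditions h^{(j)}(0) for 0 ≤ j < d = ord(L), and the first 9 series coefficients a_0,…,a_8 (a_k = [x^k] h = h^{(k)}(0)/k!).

L = (27 - 108·x - 81·x^2)·Dx + (-12 + 36·x + 324·x^2 + 324·x^3)·Dx^2 + (4 + 24·x + 72·x^2 + 216·x^3 + 324·x^4)·Dx^3  (order 3).
h: a_k = 0, 0, 3, 3, -99/16, -27/8, 10503/640, 99387/4480, -13743837/143360, …
ICs: h(0) = 0, h′(0) = 0, h′′(0) = 6.

f: a_k = 2, 3, -9/4, 27/8, -405/64, 1701/128, -15309/512, 72171/1024, -2814669/16384, …
g: a_k = 0, 3, 0, -9, 0, 243/5, 0, -2187/7, 0, …
Sym-product of L_f,L_g gives L₀ (≤ ord 2).
Integrate: L := L₀·Dx.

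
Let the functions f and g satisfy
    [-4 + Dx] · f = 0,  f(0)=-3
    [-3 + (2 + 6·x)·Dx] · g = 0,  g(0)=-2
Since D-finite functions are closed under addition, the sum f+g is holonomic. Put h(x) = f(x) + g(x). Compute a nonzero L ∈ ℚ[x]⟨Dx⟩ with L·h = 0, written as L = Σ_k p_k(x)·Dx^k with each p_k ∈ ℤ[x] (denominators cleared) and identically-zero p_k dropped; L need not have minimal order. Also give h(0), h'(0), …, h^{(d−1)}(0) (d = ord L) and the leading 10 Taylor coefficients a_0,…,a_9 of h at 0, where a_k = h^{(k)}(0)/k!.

f: a_k = -3, -12, -24, -32, -32, -128/5, -256/15, -1024/105, -512/105, -2048/945, …
g: a_k = -2, -3, 9/4, -27/8, 405/64, -1701/128, 15309/512, -72171/1024, 2814669/16384, -14073345/32768, …
L₀ := lclm(L_f,L_g); ord L₀ ≤ 1+1.
L = (132 + 288·x) + (-73 - 384·x - 576·x^2)·Dx + (10 + 78·x + 144·x^2)·Dx^2  (order 2).
h: a_k = -5, -15, -87/4, -283/8, -1643/64, -24889/640, 98563/7680, -8626531/107520, 287151637/1720320, -13366419889/30965760, …
ICs: h(0) = -5, h′(0) = -15.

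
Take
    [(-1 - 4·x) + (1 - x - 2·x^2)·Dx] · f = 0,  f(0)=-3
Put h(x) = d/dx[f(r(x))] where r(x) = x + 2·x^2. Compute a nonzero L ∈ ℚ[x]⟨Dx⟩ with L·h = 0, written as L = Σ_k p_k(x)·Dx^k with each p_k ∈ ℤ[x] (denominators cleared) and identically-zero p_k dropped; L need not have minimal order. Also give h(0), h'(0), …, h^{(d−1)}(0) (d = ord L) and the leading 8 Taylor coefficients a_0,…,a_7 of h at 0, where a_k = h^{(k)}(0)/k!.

L = (10 + 72·x + 240·x^2 + 544·x^3 + 1344·x^4 + 1920·x^5 + 1280·x^6) + (-1 - 7·x - 12·x^2 + 32·x^3 + 200·x^4 + 384·x^5 + 448·x^6 + 256·x^7)·Dx  (order 1).
h: a_k = -3, -30, -153, -636, -2535, -10026, -37653, -139128, …
ICs: h(0) = -3.

f: a_k = -3, -3, -9, -15, -33, -63, -129, -255, …
L₀ from L_f via x↦r, Dx↦r'^{-1}Dx.
h=h₀': d/dx-closure on L₀ ⇒ L.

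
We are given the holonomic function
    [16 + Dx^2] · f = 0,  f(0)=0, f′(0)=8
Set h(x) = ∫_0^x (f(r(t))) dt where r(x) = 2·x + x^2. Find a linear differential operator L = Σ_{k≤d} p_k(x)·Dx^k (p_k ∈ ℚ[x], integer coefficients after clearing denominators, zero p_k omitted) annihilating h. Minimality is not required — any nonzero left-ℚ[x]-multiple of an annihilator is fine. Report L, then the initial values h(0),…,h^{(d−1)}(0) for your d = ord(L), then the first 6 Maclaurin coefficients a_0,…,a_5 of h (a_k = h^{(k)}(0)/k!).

f: a_k = 0, 8, 0, -64/3, 0, 256/15, …
L₀ from L_f via x↦r, Dx↦r'^{-1}Dx.
h=∫₀ˣh₀: take L = L₀·Dx.
L = (64 + 192·x + 192·x^2 + 64·x^3)·Dx - Dx^2 + (1 + x)·Dx^3  (order 3).
h: a_k = 0, 0, 8, 8/3, -128/3, -256/5, …
ICs: h(0) = 0, h′(0) = 0, h′′(0) = 16.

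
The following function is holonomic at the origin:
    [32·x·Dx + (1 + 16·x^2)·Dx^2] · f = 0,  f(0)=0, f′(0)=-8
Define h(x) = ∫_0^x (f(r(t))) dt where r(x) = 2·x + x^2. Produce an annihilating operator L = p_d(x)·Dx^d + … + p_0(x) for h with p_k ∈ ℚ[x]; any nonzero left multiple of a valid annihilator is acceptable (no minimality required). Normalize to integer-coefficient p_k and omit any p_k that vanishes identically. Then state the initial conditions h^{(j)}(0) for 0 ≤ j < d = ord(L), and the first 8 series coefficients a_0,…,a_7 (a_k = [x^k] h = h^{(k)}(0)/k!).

L = (-1 + 128·x + 256·x^2 + 192·x^3 + 48·x^4)·Dx^2 + (1 + x + 64·x^2 + 128·x^3 + 80·x^4 + 16·x^5)·Dx^3  (order 3).
h: a_k = 0, 0, -8, -8/3, 256/3, 512/5, -32128/15, -98176/21, …
ICs: h(0) = 0, h′(0) = 0, h′′(0) = -16.

f: a_k = 0, -8, 0, 128/3, 0, -2048/5, 0, 32768/7, …
f∘r: x↦r, Dx↦Dx/r' in L_f ⇒ L₀.
h=∫h₀ ⇒ L = L₀·Dx.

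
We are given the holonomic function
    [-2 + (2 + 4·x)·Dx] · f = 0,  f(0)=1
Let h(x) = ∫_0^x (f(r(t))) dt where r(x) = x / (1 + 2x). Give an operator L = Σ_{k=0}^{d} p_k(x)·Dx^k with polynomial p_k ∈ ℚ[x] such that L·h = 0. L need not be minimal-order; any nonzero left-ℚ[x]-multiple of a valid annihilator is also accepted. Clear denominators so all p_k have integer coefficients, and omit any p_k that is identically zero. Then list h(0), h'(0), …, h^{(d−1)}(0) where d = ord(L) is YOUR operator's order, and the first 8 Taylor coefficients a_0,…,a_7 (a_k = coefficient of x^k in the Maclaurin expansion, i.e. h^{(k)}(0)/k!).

L = -Dx + (1 + 6·x + 8·x^2)·Dx^2  (order 2).
h: a_k = 0, 1, 1/2, -5/6, 13/8, -141/40, 133/16, -2353/112, …
ICs: h(0) = 0, h′(0) = 1.

f: a_k = 1, 1, -1/2, 1/2, -5/8, 7/8, -21/16, 33/16, …
f∘r: x↦r, Dx↦Dx/r' in L_f ⇒ L₀.
Integrate: L := L₀·Dx.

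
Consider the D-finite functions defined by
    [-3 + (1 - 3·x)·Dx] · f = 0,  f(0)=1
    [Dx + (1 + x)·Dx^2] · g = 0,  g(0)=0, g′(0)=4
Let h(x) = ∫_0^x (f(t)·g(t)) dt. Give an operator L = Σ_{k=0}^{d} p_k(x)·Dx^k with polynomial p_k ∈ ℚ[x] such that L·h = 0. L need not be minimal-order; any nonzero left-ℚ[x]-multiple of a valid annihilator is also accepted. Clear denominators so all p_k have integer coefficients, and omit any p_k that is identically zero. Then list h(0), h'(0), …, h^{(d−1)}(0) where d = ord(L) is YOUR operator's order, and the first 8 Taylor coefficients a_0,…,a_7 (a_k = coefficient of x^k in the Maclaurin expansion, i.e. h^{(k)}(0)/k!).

L = 3·Dx + (5 + 9·x)·Dx^2 + (-1 + 2·x + 3·x^2)·Dx^3  (order 3).
h: a_k = 0, 0, 2, 10/3, 47/6, 93/5, 1399/30, 12581/105, …
ICs: h(0) = 0, h′(0) = 0, h′′(0) = 4.

f: a_k = 1, 3, 9, 27, 81, 243, 729, 2187, …
g: a_k = 0, 4, -2, 4/3, -1, 4/5, -2/3, 4/7, …
Sym-product of L_f,L_g gives L₀ (≤ ord 2).
Integrate: L := L₀·Dx.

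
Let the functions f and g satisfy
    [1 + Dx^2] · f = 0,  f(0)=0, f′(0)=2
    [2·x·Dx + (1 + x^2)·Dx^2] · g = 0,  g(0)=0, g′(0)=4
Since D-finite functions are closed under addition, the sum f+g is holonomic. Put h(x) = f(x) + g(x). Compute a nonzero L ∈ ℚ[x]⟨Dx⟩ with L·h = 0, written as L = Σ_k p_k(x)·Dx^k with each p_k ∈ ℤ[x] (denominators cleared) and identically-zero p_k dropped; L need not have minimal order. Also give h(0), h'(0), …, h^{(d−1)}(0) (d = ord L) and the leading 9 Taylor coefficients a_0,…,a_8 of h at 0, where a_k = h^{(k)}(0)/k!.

L = (-22·x + 28·x^3 + 2·x^5)·Dx + (-1 + 7·x^2 + 9·x^4 + x^6)·Dx^2 + (-22·x + 28·x^3 + 2·x^5)·Dx^3 + (-1 + 7·x^2 + 9·x^4 + x^6)·Dx^4  (order 4).
h: a_k = 0, 6, 0, -5/3, 0, 49/60, 0, -1441/2520, 0, …
ICs: h(0) = 0, h′(0) = 6, h′′(0) = 0, h′′′(0) = -10.

f: a_k = 0, 2, 0, -1/3, 0, 1/60, 0, -1/2520, 0, …
g: a_k = 0, 4, 0, -4/3, 0, 4/5, 0, -4/7, 0, …
f+g: L₀ = lclm(L_f,L_g), ord ≤ 2+2.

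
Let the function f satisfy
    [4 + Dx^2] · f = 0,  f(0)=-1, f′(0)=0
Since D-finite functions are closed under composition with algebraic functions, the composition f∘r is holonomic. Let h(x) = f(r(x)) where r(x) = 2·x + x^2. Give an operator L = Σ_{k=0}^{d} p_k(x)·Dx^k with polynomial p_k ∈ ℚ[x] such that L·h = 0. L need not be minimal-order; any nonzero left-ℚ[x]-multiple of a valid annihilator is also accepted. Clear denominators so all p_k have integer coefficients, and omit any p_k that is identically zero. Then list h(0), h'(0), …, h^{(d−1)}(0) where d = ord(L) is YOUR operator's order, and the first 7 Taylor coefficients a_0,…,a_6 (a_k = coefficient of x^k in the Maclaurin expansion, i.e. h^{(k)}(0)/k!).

L = (16 + 48·x + 48·x^2 + 16·x^3) - Dx + (1 + x)·Dx^2  (order 2).
h: a_k = -1, 0, 8, 8, -26/3, -64/3, -464/45, …
ICs: h(0) = -1, h′(0) = 0.

f: a_k = -1, 0, 2, 0, -2/3, 0, 4/45, …
h₀=f(r): pull back L_f along r ⇒ L₀.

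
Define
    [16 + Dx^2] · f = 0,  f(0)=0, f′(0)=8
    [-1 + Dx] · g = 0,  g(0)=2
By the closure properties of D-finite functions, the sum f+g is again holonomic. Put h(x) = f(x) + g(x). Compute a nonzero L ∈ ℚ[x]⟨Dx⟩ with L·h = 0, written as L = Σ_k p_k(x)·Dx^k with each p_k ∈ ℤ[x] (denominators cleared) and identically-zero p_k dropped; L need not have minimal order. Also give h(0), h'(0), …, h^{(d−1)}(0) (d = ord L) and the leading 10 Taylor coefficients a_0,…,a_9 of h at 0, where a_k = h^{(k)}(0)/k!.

L = -16 + 16·Dx - Dx^2 + Dx^3  (order 3).
h: a_k = 2, 10, 1, -21, 1/12, 205/12, 1/360, -5461/840, 1/20160, 52429/36288, …
ICs: h(0) = 2, h′(0) = 10, h′′(0) = 2.

f: a_k = 0, 8, 0, -64/3, 0, 256/15, 0, -2048/315, 0, 4096/2835, …
g: a_k = 2, 2, 1, 1/3, 1/12, 1/60, 1/360, 1/2520, 1/20160, 1/181440, …
h₀=f+g: left-lcm gives L₀, ord ≤ 3.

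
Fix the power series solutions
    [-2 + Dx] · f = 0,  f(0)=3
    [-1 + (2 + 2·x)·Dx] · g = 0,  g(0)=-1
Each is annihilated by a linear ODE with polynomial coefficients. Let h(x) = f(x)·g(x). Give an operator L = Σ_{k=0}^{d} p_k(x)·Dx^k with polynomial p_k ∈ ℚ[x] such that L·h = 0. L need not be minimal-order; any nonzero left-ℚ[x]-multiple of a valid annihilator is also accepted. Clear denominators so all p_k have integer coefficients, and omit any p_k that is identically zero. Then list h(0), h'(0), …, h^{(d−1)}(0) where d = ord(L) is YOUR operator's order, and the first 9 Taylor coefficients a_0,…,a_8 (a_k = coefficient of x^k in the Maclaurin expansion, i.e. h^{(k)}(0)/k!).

L = (-5 - 4·x) + (2 + 2·x)·Dx  (order 1).
h: a_k = -3, -15/2, -69/8, -103/16, -449/128, -1949/1280, -1643/3072, -36047/215040, -135617/3440640, …
ICs: h(0) = -3.

f: a_k = 3, 6, 6, 4, 2, 4/5, 4/15, 8/105, 2/105, …
g: a_k = -1, -1/2, 1/8, -1/16, 5/128, -7/256, 21/1024, -33/2048, 429/32768, …
f·g: L₀ = L_f ⊗_s L_g, ord ≤ 1·1.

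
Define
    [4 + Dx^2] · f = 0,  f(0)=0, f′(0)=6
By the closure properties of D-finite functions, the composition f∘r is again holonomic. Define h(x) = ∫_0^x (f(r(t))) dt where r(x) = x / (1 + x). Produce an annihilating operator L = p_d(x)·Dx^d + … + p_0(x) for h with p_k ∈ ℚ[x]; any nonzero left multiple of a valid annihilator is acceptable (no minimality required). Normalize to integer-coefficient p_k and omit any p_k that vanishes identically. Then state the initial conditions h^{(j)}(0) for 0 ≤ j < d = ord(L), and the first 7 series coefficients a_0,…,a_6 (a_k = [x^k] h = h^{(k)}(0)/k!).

f: a_k = 0, 6, 0, -4, 0, 4/5, 0, …
L₀ from L_f via x↦r, Dx↦r'^{-1}Dx.
h=∫h₀ ⇒ L = L₀·Dx.
L = 4·Dx + (2 + 6·x + 6·x^2 + 2·x^3)·Dx^2 + (1 + 4·x + 6·x^2 + 4·x^3 + x^4)·Dx^3  (order 3).
h: a_k = 0, 0, 3, -2, 1/2, 6/5, -43/15, …
ICs: h(0) = 0, h′(0) = 0, h′′(0) = 6.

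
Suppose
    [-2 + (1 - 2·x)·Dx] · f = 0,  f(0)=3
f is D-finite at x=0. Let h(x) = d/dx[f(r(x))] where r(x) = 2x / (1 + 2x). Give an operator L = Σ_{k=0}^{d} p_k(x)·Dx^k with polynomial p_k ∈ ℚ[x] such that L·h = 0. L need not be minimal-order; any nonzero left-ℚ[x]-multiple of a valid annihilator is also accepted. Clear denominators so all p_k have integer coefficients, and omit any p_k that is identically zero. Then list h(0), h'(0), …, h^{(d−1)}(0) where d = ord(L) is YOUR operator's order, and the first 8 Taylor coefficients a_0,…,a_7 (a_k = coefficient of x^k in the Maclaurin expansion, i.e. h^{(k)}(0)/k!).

L = 4 + (-1 + 2·x)·Dx  (order 1).
h: a_k = 12, 48, 144, 384, 960, 2304, 5376, 12288, …
ICs: h(0) = 12.

f: a_k = 3, 6, 12, 24, 48, 96, 192, 384, …
Substitute x→r, Dx→(1/r')Dx; clear ⇒ L₀.
h₀' ⇒ L via d/dx closure of L₀.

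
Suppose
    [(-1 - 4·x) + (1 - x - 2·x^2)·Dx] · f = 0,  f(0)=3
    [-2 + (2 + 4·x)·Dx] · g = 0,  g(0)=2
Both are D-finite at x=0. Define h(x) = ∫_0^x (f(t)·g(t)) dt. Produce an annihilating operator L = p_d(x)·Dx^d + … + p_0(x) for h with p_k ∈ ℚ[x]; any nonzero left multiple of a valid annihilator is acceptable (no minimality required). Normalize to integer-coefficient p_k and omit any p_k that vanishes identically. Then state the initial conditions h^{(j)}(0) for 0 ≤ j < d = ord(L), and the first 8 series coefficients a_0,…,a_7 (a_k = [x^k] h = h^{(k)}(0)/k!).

f: a_k = 3, 3, 9, 15, 33, 63, 129, 255, …
g: a_k = 2, 2, -1, 1, -5/4, 7/4, -21/8, 33/8, …
f·g: L₀ = L_f ⊗_s L_g, ord ≤ 1·1.
h=∫h₀ ⇒ L = L₀·Dx.
L = (2 + 5·x + 6·x^2)·Dx + (-1 - x + 4·x^2 + 4·x^3)·Dx^2  (order 2).
h: a_k = 0, 6, 6, 7, 12, 69/4, 125/4, 2817/56, …
ICs: h(0) = 0, h′(0) = 6.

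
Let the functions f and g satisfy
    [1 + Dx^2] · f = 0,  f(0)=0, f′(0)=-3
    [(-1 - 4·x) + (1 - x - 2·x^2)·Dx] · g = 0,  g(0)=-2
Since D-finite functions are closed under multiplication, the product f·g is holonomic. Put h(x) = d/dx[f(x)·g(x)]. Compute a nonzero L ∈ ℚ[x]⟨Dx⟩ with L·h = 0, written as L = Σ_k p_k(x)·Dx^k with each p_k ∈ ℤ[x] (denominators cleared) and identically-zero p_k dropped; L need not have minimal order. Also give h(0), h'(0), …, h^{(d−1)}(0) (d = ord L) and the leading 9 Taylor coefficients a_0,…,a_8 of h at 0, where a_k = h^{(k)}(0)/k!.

L = (31 - 2·x - 3·x^2 + 4·x^3 + 4·x^4) + (10 + 42·x + 12·x^2 + 16·x^3)·Dx + (-3 + 2·x + 5·x^2 + 4·x^3 + 4·x^4)·Dx^2  (order 2).
h: a_k = 6, 12, 51, 116, 1261/4, 7263/10, 41521/24, 410969/105, 59484889/6720, …
ICs: h(0) = 6, h′(0) = 12.

f: a_k = 0, -3, 0, 1/2, 0, -1/40, 0, 1/1680, 0, …
g: a_k = -2, -2, -6, -10, -22, -42, -86, -170, -342, …
f·g: L₀ = L_f ⊗_s L_g, ord ≤ 2·1.
Differentiate: ansatz ord ≤ ord L₀ ⇒ L.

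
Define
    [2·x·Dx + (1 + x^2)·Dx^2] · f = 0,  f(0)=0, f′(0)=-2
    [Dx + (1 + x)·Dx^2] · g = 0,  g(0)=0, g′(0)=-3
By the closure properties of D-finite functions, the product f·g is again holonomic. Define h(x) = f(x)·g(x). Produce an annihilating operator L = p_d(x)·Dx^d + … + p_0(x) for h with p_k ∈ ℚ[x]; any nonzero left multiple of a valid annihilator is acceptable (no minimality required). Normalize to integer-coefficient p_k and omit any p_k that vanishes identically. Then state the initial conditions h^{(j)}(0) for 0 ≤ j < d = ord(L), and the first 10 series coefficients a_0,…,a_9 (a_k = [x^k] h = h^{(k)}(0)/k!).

f: a_k = 0, -2, 0, 2/3, 0, -2/5, 0, 2/7, 0, -2/9, …
g: a_k = 0, -3, 3/2, -1, 3/4, -3/5, 1/2, -3/7, 3/8, -1/3, …
f·g: L₀ = L_f ⊗_s L_g, ord ≤ 2·2.
L = (24 + 44·x + 80·x^2 + 156·x^3 + 120·x^4 + 52·x^5 + 4·x^7)·Dx + (18 + 124·x + 308·x^2 + 484·x^3 + 544·x^4 + 372·x^5 + 140·x^6 + 12·x^7 + 14·x^8)·Dx^2 + (12 + 64·x + 192·x^2 + 312·x^3 + 360·x^4 + 312·x^5 + 192·x^6 + 72·x^7 + 12·x^8 + 8·x^9)·Dx^3 + (5 + 18·x + 37·x^2 + 56·x^3 + 66·x^4 + 60·x^5 + 42·x^6 + 24·x^7 + 9·x^8 + 2·x^9 + x^10)·Dx^4  (order 4).
h: a_k = 0, 0, 6, -3, 0, -1/2, 26/15, -11/10, 0, -121/420, …
ICs: h(0) = 0, h′(0) = 0, h′′(0) = 12, h′′′(0) = -18.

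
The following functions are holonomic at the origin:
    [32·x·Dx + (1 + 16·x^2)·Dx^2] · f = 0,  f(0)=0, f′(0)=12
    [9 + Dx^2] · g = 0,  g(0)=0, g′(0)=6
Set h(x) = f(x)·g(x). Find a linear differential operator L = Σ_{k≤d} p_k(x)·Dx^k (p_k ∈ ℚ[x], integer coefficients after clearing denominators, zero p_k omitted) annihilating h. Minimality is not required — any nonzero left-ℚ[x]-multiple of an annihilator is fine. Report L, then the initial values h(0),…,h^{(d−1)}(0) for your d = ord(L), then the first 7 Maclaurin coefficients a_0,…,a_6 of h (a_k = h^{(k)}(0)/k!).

f: a_k = 0, 12, 0, -64, 0, 3072/5, 0, …
g: a_k = 0, 6, 0, -9, 0, 81/20, 0, …
Sym-product of L_f,L_g gives L₀ (≤ ord 4).
L = (16425 + 696384·x^2 + 2778624·x^4 + 11943936·x^6 + 47775744·x^8) + (23616·x + 543744·x^3 + 3981312·x^5 + 21233664·x^7)·Dx + (2050 + 87168·x^2 + 470016·x^4 + 2654208·x^6 + 10616832·x^8)·Dx^2 + (2624·x + 60416·x^3 + 442368·x^5 + 2359296·x^7)·Dx^3 + (25 + 1088·x^2 + 17920·x^4 + 147456·x^6 + 589824·x^8)·Dx^4  (order 4).
h: a_k = 0, 0, 72, 0, -492, 0, 4311, …
ICs: h(0) = 0, h′(0) = 0, h′′(0) = 144, h′′′(0) = 0.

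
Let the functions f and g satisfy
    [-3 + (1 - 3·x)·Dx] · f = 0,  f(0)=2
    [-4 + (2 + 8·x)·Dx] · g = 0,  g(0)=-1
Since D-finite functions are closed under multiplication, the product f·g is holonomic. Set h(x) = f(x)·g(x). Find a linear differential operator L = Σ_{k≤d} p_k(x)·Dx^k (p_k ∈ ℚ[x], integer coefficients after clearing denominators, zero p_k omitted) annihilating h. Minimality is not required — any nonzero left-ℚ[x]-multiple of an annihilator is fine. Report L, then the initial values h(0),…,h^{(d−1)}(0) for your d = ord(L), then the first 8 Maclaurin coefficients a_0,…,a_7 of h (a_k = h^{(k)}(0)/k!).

L = (5 + 6·x) + (-1 - x + 12·x^2)·Dx  (order 1).
h: a_k = -2, -10, -26, -86, -238, -770, -2142, -6954, …
ICs: h(0) = -2.

f: a_k = 2, 6, 18, 54, 162, 486, 1458, 4374, …
g: a_k = -1, -2, 2, -4, 10, -28, 84, -264, …
Sym-product of L_f,L_g gives L₀ (≤ ord 1).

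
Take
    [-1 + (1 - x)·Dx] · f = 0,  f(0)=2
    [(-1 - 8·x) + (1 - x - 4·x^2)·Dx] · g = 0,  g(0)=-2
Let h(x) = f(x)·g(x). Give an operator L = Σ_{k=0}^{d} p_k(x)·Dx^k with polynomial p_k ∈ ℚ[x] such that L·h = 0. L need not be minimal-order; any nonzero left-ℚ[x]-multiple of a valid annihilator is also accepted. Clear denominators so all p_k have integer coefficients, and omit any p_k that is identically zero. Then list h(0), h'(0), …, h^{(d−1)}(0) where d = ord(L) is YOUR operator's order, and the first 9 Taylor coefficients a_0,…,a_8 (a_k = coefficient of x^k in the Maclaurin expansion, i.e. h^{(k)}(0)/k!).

L = (-2 - 6·x + 12·x^2) + (1 - 2·x - 3·x^2 + 4·x^3)·Dx  (order 1).
h: a_k = -4, -8, -28, -64, -180, -440, -1164, -2928, -7588, …
ICs: h(0) = -4.

f: a_k = 2, 2, 2, 2, 2, 2, 2, 2, 2, …
g: a_k = -2, -2, -10, -18, -58, -130, -362, -882, -2330, …
h₀=f·g: eliminate ⇒ L₀, order ≤ 1·1.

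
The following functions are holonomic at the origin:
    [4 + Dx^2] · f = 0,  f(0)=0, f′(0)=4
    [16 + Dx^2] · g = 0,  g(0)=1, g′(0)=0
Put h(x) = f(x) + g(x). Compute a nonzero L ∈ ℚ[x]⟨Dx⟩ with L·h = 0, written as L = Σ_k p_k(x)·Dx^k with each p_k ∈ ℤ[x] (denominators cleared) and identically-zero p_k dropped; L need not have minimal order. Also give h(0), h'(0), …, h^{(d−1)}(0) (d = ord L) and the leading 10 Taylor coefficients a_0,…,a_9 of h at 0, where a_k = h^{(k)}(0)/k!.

L = 64 + 20·Dx^2 + Dx^4  (order 4).
h: a_k = 1, 4, -8, -8/3, 32/3, 8/15, -256/45, -16/315, 512/315, 8/2835, …
ICs: h(0) = 1, h′(0) = 4, h′′(0) = -16, h′′′(0) = -16.

f: a_k = 0, 4, 0, -8/3, 0, 8/15, 0, -16/315, 0, 8/2835, …
g: a_k = 1, 0, -8, 0, 32/3, 0, -256/45, 0, 512/315, 0, …
L₀ := lclm(L_f,L_g); ord L₀ ≤ 2+2.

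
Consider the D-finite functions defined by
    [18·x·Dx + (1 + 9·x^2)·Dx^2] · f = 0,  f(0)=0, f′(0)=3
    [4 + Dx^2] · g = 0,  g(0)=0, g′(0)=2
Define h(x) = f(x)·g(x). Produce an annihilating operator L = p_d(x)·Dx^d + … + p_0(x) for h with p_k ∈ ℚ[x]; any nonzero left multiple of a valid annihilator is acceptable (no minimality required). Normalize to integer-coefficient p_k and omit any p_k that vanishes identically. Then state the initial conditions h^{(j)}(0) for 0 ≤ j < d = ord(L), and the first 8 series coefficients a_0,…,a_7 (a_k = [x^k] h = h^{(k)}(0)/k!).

L = (2080 + 50256·x^2 + 89424·x^4 + 186624·x^6 + 419904·x^8) + (3168·x + 38880·x^3 + 139968·x^5 + 419904·x^7)·Dx + (572 + 13788·x^2 + 33048·x^4 + 93312·x^6 + 209952·x^8)·Dx^2 + (792·x + 9720·x^3 + 34992·x^5 + 104976·x^7)·Dx^3 + (13 + 306·x^2 + 2673·x^4 + 11664·x^6 + 26244·x^8)·Dx^4  (order 4).
h: a_k = 0, 0, 6, 0, -22, 0, 110, 0, …
ICs: h(0) = 0, h′(0) = 0, h′′(0) = 12, h′′′(0) = 0.

f: a_k = 0, 3, 0, -9, 0, 243/5, 0, -2187/7, …
g: a_k = 0, 2, 0, -4/3, 0, 4/15, 0, -8/315, …
Sym-product of L_f,L_g gives L₀ (≤ ord 4).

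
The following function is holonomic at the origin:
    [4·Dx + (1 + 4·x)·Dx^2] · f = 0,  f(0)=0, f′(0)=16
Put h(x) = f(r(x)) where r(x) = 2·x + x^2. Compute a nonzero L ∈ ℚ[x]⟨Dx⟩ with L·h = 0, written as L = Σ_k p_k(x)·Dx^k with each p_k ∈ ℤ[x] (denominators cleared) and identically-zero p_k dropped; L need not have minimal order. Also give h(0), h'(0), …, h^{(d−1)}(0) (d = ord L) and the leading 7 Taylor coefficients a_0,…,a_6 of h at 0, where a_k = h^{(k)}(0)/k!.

L = (7 + 8·x + 4·x^2)·Dx + (1 + 9·x + 12·x^2 + 4·x^3)·Dx^2  (order 2).
h: a_k = 0, 32, -112, 1664/3, -3104, 92672/5, -345856/3, …
ICs: h(0) = 0, h′(0) = 32.

f: a_k = 0, 16, -32, 256/3, -256, 4096/5, -8192/3, …
h₀=f(r): pull back L_f along r ⇒ L₀.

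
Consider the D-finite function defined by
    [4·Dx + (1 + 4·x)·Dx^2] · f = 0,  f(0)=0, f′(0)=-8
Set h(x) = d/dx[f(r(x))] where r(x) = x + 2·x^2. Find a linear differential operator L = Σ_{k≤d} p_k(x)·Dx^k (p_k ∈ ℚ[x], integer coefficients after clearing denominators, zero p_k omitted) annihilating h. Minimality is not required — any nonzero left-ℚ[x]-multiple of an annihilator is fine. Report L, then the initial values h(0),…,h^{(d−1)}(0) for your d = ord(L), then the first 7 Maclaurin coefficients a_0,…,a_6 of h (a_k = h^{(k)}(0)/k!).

f: a_k = 0, -8, 16, -128/3, 128, -2048/5, 4096/3, …
f∘r: x↦r, Dx↦Dx/r' in L_f ⇒ L₀.
Differentiate: ansatz ord ≤ ord L₀ ⇒ L.
L = (16·x + 32·x^2) + (1 + 8·x + 24·x^2 + 32·x^3)·Dx  (order 1).
h: a_k = -8, 0, 64, -256, 512, 0, -4096, …
ICs: h(0) = -8.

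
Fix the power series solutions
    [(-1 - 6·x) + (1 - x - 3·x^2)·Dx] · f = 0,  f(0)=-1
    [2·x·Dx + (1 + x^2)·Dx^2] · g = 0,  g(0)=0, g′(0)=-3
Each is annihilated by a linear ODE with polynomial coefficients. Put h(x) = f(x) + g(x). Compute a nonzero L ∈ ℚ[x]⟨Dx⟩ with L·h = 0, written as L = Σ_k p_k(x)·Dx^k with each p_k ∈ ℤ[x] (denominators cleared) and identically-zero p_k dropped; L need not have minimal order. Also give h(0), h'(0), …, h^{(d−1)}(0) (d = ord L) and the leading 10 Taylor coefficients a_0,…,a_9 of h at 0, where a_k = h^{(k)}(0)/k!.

L = (-8 + 32·x + 300·x^2 + 504·x^3 + 1134·x^4 + 162·x^6)·Dx + (22 + 148·x + 184·x^2 + 576·x^3 + 441·x^4 + 918·x^5 + 27·x^6 + 162·x^7)·Dx^2 + (-4 - 6·x - 18·x^2 + 60·x^3 + 85·x^4 + 75·x^5 + 126·x^6 + 9·x^7 + 27·x^8)·Dx^3  (order 3).
h: a_k = -1, -4, -4, -6, -19, -203/5, -97, -1516/7, -508, -3478/3, …
ICs: h(0) = -1, h′(0) = -4, h′′(0) = -8.

f: a_k = -1, -1, -4, -7, -19, -40, -97, -217, -508, -1159, …
g: a_k = 0, -3, 0, 1, 0, -3/5, 0, 3/7, 0, -1/3, …
Weyl lclm of L_f,L_g ⇒ L₀ (ord ≤ 3).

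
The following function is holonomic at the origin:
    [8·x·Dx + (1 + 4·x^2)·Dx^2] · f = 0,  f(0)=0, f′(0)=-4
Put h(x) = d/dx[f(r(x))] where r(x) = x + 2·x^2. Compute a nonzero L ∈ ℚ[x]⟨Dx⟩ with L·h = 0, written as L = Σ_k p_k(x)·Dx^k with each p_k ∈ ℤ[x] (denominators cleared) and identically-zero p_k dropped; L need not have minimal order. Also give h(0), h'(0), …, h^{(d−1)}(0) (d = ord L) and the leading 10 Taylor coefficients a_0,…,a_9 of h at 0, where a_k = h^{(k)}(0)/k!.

L = (-4 + 8·x + 64·x^2 + 192·x^3 + 192·x^4) + (1 + 4·x + 4·x^2 + 32·x^3 + 80·x^4 + 64·x^5)·Dx  (order 1).
h: a_k = -4, -16, 16, 128, 256, -512, -3328, -4096, 17408, 77824, …
ICs: h(0) = -4.

f: a_k = 0, -4, 0, 16/3, 0, -64/5, 0, 256/7, 0, -1024/9, …
L₀ from L_f via x↦r, Dx↦r'^{-1}Dx.
h₀' ⇒ L via d/dx closure of L₀.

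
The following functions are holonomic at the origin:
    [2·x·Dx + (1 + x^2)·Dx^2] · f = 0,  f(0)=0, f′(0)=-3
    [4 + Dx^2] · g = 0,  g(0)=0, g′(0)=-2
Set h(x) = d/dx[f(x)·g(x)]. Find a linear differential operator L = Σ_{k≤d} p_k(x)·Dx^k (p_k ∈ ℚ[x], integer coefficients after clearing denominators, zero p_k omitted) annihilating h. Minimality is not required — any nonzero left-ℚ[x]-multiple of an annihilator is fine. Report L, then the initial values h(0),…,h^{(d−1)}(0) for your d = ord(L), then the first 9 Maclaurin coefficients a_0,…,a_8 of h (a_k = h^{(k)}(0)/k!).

L = (512 + 1824·x^2 + 2768·x^4 + 1920·x^6 + 912·x^8 + 320·x^10 + 64·x^12) + (248·x + 944·x^3 + 1240·x^5 + 800·x^7 + 320·x^9 + 64·x^11)·Dx + (168 + 652·x^2 + 1080·x^4 + 892·x^6 + 488·x^8 + 176·x^10 + 32·x^12)·Dx^2 + (62·x + 236·x^3 + 310·x^5 + 200·x^7 + 80·x^9 + 16·x^11)·Dx^3 + (10 + 49·x^2 + 97·x^4 + 103·x^6 + 65·x^8 + 24·x^10 + 4·x^12)·Dx^4  (order 4).
h: a_k = 0, 12, 0, -24, 0, 20, 0, -16, 0, …
ICs: h(0) = 0, h′(0) = 12, h′′(0) = 0, h′′′(0) = -144.

f: a_k = 0, -3, 0, 1, 0, -3/5, 0, 3/7, 0, …
g: a_k = 0, -2, 0, 4/3, 0, -4/15, 0, 8/315, 0, …
h₀=f·g: eliminate ⇒ L₀, order ≤ 2·2.
Derive L from L₀ (diff closure).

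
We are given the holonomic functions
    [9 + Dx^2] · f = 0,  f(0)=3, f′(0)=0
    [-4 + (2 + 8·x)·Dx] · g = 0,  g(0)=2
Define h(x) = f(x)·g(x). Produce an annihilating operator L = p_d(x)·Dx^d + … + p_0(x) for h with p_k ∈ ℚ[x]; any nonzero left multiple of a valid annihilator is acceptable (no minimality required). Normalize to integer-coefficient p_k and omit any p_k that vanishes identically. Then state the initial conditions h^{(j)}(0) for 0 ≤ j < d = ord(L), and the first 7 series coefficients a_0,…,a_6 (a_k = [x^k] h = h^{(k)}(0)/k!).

L = (21 + 72·x + 144·x^2) + (-4 - 16·x)·Dx + (1 + 8·x + 16·x^2)·Dx^2  (order 2).
h: a_k = 6, 12, -39, -30, 57/4, 201/2, -11223/40, …
ICs: h(0) = 6, h′(0) = 12.

f: a_k = 3, 0, -27/2, 0, 81/8, 0, -243/80, …
g: a_k = 2, 4, -4, 8, -20, 56, -168, …
h₀=f·g: eliminate ⇒ L₀, order ≤ 2·1.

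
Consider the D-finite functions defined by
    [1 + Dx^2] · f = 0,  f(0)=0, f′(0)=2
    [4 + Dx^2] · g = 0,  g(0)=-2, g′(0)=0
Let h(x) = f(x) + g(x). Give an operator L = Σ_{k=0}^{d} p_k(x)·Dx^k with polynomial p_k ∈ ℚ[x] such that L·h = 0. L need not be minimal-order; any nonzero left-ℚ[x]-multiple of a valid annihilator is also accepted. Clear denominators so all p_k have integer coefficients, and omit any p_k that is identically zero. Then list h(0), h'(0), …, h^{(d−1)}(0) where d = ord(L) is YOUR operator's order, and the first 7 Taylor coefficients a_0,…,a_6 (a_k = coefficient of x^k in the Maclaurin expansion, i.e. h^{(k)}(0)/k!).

L = 4 + 5·Dx^2 + Dx^4  (order 4).
h: a_k = -2, 2, 4, -1/3, -4/3, 1/60, 8/45, …
ICs: h(0) = -2, h′(0) = 2, h′′(0) = 8, h′′′(0) = -2.

f: a_k = 0, 2, 0, -1/3, 0, 1/60, 0, …
g: a_k = -2, 0, 4, 0, -4/3, 0, 8/45, …
h₀=f+g: left-lcm gives L₀, ord ≤ 4.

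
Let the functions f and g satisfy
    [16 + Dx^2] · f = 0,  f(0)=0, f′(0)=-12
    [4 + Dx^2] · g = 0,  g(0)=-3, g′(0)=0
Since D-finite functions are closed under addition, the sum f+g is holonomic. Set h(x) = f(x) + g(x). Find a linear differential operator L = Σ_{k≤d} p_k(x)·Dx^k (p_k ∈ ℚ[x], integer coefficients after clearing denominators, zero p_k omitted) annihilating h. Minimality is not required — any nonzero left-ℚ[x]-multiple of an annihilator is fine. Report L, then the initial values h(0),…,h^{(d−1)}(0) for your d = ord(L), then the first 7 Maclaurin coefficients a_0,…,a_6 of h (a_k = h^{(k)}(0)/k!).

L = 64 + 20·Dx^2 + Dx^4  (order 4).
h: a_k = -3, -12, 6, 32, -2, -128/5, 4/15, …
ICs: h(0) = -3, h′(0) = -12, h′′(0) = 12, h′′′(0) = 192.

f: a_k = 0, -12, 0, 32, 0, -128/5, 0, …
g: a_k = -3, 0, 6, 0, -2, 0, 4/15, …
Weyl lclm of L_f,L_g ⇒ L₀ (ord ≤ 4).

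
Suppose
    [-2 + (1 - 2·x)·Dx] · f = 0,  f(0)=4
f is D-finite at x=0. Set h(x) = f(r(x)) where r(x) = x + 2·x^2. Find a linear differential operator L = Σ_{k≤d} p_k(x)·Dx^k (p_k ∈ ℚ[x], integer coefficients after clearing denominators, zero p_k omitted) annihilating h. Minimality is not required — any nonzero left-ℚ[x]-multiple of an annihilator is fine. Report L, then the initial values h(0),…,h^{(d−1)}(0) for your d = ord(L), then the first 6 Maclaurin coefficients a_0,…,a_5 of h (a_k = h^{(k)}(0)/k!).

f: a_k = 4, 8, 16, 32, 64, 128, …
Change of var in L_f (x↦r) gives L₀.
L = (2 + 8·x) + (-1 + 2·x + 4·x^2)·Dx  (order 1).
h: a_k = 4, 8, 32, 96, 320, 1024, …
ICs: h(0) = 4.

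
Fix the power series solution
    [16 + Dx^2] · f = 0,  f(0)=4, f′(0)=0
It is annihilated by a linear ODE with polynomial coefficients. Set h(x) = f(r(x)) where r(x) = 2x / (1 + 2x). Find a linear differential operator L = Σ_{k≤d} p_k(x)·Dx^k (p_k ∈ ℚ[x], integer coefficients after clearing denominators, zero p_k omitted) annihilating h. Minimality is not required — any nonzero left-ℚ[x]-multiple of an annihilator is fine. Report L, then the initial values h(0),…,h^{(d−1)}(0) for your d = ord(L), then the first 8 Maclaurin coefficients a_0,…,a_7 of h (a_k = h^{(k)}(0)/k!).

L = 64 + (4 + 24·x + 48·x^2 + 32·x^3)·Dx + (1 + 8·x + 24·x^2 + 32·x^3 + 16·x^4)·Dx^2  (order 2).
h: a_k = 4, 0, -128, 512, -2560/3, -4096/3, 702464/45, -335872/5, …
ICs: h(0) = 4, h′(0) = 0.

f: a_k = 4, 0, -32, 0, 128/3, 0, -1024/45, 0, …
L₀ from L_f via x↦r, Dx↦r'^{-1}Dx.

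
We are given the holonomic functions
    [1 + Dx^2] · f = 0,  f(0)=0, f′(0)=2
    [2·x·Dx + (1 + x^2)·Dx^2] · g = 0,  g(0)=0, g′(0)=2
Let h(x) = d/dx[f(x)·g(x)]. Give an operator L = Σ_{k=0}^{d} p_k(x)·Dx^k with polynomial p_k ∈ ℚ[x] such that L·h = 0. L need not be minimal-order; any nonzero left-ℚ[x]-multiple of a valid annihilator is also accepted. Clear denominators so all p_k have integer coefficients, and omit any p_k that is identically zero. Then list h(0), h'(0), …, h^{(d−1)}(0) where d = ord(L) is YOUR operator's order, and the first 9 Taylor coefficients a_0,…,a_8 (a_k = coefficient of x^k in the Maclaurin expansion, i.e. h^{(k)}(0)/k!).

f: a_k = 0, 2, 0, -1/3, 0, 1/60, 0, -1/2520, 0, …
g: a_k = 0, 2, 0, -2/3, 0, 2/5, 0, -2/7, 0, …
Sym-product of L_f,L_g gives L₀ (≤ ord 4).
Derive L from L₀ (diff closure).
L = (110 + 294·x^2 + 461·x^4 + 96·x^6 + 12·x^8 + 2·x^10 + x^12) + (68·x + 284·x^3 + 280·x^5 + 80·x^7 + 20·x^9 + 4·x^11)·Dx + (120 + 340·x^2 + 534·x^4 + 148·x^6 + 32·x^8 + 8·x^10 + 2·x^12)·Dx^2 + (68·x + 284·x^3 + 280·x^5 + 80·x^7 + 20·x^9 + 4·x^11)·Dx^3 + (10 + 46·x^2 + 73·x^4 + 52·x^6 + 20·x^8 + 6·x^10 + x^12)·Dx^4  (order 4).
h: a_k = 0, 8, 0, -8, 0, 19/3, 0, -86/15, 0, …
ICs: h(0) = 0, h′(0) = 8, h′′(0) = 0, h′′′(0) = -48.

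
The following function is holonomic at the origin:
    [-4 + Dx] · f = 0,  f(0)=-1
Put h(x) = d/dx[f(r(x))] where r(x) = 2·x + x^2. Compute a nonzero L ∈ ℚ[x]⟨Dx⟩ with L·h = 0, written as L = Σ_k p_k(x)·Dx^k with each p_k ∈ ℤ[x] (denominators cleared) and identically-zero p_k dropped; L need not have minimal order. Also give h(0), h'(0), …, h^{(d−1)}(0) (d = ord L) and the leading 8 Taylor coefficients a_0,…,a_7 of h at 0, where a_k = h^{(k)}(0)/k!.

f: a_k = -1, -4, -8, -32/3, -32/3, -128/15, -256/45, -1024/315, …
f∘r: x↦r, Dx↦Dx/r' in L_f ⇒ L₀.
Derive L from L₀ (diff closure).
L = (9 + 16·x + 8·x^2) + (-1 - x)·Dx  (order 1).
h: a_k = -8, -72, -352, -3680/3, -3392, -118208/15, -717056/45, -3015424/105, …
ICs: h(0) = -8.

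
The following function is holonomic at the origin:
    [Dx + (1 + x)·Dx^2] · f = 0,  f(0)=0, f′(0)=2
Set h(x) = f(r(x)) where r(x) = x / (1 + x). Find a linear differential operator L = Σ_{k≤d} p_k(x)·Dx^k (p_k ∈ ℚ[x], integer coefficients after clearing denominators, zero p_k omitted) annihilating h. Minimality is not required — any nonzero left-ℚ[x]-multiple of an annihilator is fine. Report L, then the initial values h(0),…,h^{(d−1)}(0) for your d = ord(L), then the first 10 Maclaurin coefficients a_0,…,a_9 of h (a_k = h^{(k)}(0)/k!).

f: a_k = 0, 2, -1, 2/3, -1/2, 2/5, -1/3, 2/7, -1/4, 2/9, …
f∘r: x↦r, Dx↦Dx/r' in L_f ⇒ L₀.
L = (3 + 4·x)·Dx + (1 + 3·x + 2·x^2)·Dx^2  (order 2).
h: a_k = 0, 2, -3, 14/3, -15/2, 62/5, -21, 254/7, -255/4, 1022/9, …
ICs: h(0) = 0, h′(0) = 2.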